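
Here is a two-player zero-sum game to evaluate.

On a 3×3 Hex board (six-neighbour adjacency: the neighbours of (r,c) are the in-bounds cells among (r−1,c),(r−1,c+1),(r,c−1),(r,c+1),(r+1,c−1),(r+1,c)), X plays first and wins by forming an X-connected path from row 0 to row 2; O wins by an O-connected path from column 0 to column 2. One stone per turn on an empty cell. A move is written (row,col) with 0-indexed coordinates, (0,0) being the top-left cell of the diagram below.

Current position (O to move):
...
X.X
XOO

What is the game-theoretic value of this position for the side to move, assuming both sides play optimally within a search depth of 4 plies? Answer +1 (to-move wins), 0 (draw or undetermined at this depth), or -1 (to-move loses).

value(.../X.X/XOO, O) = -1

[.../X.X/XOO] O move#1: (0,0):-1/O../X.X/XOO*, (0,1):-1/.O./X.X/XOO, (0,2):-1/..O/X.X/XOO, (1,1):-1/.../XOX/XOO
[O../X.X/XOO] X move#2: (0,1):+1/OX./X.X/XOO*, (0,2):+1/O.X/X.X/XOO, (1,1):+1/O../XXX/XOO
[OX./X.X/XOO] end (terminal -1, O#3); searched .../X.X/XOO to 4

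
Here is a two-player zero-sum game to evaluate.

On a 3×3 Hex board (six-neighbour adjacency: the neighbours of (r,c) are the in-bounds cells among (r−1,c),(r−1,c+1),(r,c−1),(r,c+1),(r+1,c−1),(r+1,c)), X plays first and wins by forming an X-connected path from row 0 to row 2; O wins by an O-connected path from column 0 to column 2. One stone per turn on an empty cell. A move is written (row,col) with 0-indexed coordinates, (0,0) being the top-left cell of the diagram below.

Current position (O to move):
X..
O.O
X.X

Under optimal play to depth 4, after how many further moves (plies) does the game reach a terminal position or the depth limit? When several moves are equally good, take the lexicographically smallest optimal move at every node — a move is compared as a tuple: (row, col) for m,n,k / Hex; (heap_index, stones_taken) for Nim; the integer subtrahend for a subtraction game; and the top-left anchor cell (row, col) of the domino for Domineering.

PV length from [X../O.O/X.X]: 3 plies

[X../O.O/X.X] O move#1: (0,1):+1/XO./O.O/X.X*, (0,2):+1/X.O/O.O/X.X, (1,1):+1/X../OOO/X.X, (2,1):-1/X../O.O/XOX
[XO./O.O/X.X] X move#2: (0,2):-1/XOX/O.O/X.X*, (1,1):-1/XO./OXO/X.X, (2,1):-1/XO./O.O/XXX
[XOX/O.O/X.X] O move#3: (1,1):+1/XOX/OOO/X.X*, (2,1):-1/XOX/O.O/XOX
[XOX/OOO/X.X] end (terminal -1, X#4); searched X../O.O/X.X to 4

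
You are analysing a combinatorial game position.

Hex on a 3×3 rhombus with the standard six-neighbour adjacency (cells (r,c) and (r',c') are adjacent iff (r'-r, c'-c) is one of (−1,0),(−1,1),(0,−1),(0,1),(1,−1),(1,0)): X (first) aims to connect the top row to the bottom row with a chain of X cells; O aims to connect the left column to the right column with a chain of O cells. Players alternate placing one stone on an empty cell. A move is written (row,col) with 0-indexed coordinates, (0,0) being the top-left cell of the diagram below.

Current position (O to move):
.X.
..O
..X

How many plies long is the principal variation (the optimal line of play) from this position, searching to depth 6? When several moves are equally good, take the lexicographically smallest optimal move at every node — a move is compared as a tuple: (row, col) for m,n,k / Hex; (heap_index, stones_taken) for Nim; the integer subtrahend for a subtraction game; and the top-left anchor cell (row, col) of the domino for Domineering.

p1 O@[.X./..O/..X]: (0,0)[OX./..O/..X]-1 (0,2)[.XO/..O/..X]-1 (1,0)[.X./O.O/..X]-1 (1,1)[.X./.OO/..X]+1* (2,0)[.X./..O/O.X]+1 (2,1)[.X./..O/.OX]-1
p2 X@[.X./.OO/..X]: (0,0)[XX./.OO/..X]-1* (0,2)[.XX/.OO/..X]-1 (1,0)[.X./XOO/..X]-1 (2,0)[.X./.OO/X.X]-1 (2,1)[.X./.OO/.XX]-1
p3 O@[XX./.OO/..X]: (0,2)[XXO/.OO/..X]+1* (1,0)[XX./OOO/..X]+1 (2,0)[XX./.OO/O.X]+1 (2,1)[XX./.OO/.OX]+1
p4 X@[XXO/.OO/..X]: (1,0)[XXO/XOO/..X]-1* (2,0)[XXO/.OO/X.X]-1 (2,1)[XXO/.OO/.XX]-1
p5 O@[XXO/XOO/..X]: (2,0)[XXO/XOO/O.X]+1* (2,1)[XXO/XOO/.OX]-1
p6 X@[XXO/XOO/O.X] terminal -1; root [.X./..O/..X] d6

PV length from [.X./..O/..X]: 5 plies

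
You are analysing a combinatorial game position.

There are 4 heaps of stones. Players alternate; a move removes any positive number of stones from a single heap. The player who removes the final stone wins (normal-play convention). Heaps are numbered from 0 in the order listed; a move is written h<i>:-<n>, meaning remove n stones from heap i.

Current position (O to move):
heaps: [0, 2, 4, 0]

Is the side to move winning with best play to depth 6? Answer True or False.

p1 O@[(0,2,4,0)]: h1:-1[(0,1,4,0)]-1 h1:-2[(0,0,4,0)]-1 h2:-1[(0,2,3,0)]-1 h2:-2[(0,2,2,0)]+1* h2:-3[(0,2,1,0)]-1 h2:-4[(0,2,0,0)]-1
p2 X@[(0,2,2,0)]: h1:-1[(0,1,2,0)]-1* h1:-2[(0,0,2,0)]-1 h2:-1[(0,2,1,0)]-1 h2:-2[(0,2,0,0)]-1
p3 O@[(0,1,2,0)]: h1:-1[(0,0,2,0)]-1 h2:-1[(0,1,1,0)]+1* h2:-2[(0,1,0,0)]-1
p4 X@[(0,1,1,0)]: h1:-1[(0,0,1,0)]-1* h2:-1[(0,1,0,0)]-1
p5 O@[(0,0,1,0)]: h2:-1[(0,0,0,0)]+1*
p6 X@[(0,0,0,0)] terminal -1; root [(0,2,4,0)] d6

O winning at [(0,2,4,0)]: True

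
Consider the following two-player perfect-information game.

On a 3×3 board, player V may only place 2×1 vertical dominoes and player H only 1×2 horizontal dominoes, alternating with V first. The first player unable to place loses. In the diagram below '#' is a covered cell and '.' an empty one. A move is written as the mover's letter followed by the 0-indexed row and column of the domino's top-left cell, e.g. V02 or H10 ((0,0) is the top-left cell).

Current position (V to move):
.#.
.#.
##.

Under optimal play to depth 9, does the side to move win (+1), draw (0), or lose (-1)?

[.#./.#./##.] V move#1: V00:+1/##./##./##.*, V02:+1/.##/.##/##., V12:+1/.#./.##/###
[##./##./##.] end (terminal -1, H#2); searched .#./.#./##. to 9

value(.#./.#./##., V) = +1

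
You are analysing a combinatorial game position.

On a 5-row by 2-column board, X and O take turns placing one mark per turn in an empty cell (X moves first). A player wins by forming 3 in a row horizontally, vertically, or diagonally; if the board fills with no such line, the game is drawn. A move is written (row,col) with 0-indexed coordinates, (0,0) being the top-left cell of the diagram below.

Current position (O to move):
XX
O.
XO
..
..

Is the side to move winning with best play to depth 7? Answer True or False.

O winning at [XX/O./XO/../..]: True

p1 O@[XX/O./XO/../..]: (1,1)[XX/OO/XO/../..]+0 (3,0)[XX/O./XO/O./..]+0 (3,1)[XX/O./XO/.O/..]+1* (4,0)[XX/O./XO/../O.]+0 (4,1)[XX/O./XO/../.O]+0
p2 X@[XX/O./XO/.O/..]: (1,1)[XX/OX/XO/.O/..]-1* (3,0)[XX/O./XO/XO/..]-1 (4,0)[XX/O./XO/.O/X.]-1 (4,1)[XX/O./XO/.O/.X]-1
p3 O@[XX/OX/XO/.O/..]: (3,0)[XX/OX/XO/OO/..]+0 (4,0)[XX/OX/XO/.O/O.]+0 (4,1)[XX/OX/XO/.O/.O]+1*
p4 X@[XX/OX/XO/.O/.O] terminal -1; root [XX/O./XO/../..] d7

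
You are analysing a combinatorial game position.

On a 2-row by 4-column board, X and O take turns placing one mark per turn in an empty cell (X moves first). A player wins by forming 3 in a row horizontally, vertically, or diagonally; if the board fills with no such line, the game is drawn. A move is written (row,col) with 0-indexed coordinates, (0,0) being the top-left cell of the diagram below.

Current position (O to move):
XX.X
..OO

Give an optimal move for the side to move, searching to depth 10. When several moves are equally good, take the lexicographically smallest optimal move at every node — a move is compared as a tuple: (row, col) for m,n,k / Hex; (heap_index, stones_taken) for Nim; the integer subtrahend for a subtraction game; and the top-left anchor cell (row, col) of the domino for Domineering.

O's best at [XX.X/..OO]: (1,1)

ply 1, O at XX.X/..OO | (0,2)=+0→XXOX/..OO; (1,0)=-1→XX.X/O.OO; (1,1)=+1→XX.X/.OOO*
ply 2: XX.X/.OOO is terminal -1 (X); from XX.X/..OO depth 10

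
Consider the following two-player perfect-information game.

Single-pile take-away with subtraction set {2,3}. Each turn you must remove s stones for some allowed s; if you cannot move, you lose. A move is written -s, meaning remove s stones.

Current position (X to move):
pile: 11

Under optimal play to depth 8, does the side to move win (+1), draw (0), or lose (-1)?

value(11, X) = -1

p1 X@[11]: -2[9]-1* -3[8]-1
p2 O@[9]: -2[7]-1 -3[6]+1*
p3 X@[6]: -2[4]-1* -3[3]-1
p4 O@[4]: -2[2]-1 -3[1]+1*
p5 X@[1] terminal -1; root [11] d8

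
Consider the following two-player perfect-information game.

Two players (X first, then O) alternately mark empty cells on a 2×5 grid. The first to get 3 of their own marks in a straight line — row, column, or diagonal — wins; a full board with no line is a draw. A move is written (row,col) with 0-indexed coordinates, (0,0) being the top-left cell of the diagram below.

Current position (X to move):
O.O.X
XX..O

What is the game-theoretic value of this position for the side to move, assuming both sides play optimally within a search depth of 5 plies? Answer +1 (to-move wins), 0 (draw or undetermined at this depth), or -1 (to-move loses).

value(O.O.X/XX..O, X) = +1

[O.O.X/XX..O] X move#1: (0,1):+0/OXO.X/XX..O, (0,3):-1/O.OXX/XX..O, (1,2):+1/O.O.X/XXX.O*, (1,3):-1/O.O.X/XX.XO
[O.O.X/XXX.O] end (terminal -1, O#2); searched O.O.X/XX..O to 5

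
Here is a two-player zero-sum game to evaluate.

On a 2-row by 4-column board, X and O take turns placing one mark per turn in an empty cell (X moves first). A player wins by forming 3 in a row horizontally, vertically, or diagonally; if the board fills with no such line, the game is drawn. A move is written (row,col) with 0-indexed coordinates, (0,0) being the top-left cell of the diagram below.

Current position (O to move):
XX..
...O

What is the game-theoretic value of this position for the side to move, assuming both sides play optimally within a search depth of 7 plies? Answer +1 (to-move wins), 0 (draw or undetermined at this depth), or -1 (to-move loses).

value(XX../...O, O) = 0

p1 O@[XX../...O]: (0,2)[XXO./...O]+0* (0,3)[XX.O/...O]-1 (1,0)[XX../O..O]-1 (1,1)[XX../.O.O]-1 (1,2)[XX../..OO]-1
p2 X@[XXO./...O]: (0,3)[XXOX/...O]+0* (1,0)[XXO./X..O]+0 (1,1)[XXO./.X.O]+0 (1,2)[XXO./..XO]+0
p3 O@[XXOX/...O]: (1,0)[XXOX/O..O]+0* (1,1)[XXOX/.O.O]+0 (1,2)[XXOX/..OO]+0
p4 X@[XXOX/O..O]: (1,1)[XXOX/OX.O]+0* (1,2)[XXOX/O.XO]+0
p5 O@[XXOX/OX.O]: (1,2)[XXOX/OXOO]+0*
p6 X@[XXOX/OXOO] terminal +0; root [XX../...O] d7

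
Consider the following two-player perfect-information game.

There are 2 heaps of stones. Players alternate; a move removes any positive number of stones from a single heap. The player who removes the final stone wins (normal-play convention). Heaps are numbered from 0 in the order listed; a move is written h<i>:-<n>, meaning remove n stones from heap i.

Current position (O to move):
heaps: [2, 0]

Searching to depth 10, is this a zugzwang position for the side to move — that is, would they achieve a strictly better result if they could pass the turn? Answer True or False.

zugzwang((2,0), O) = False

[(2,0)] O move#1: h0:-1:-1/(1,0), h0:-2:+1/(0,0)*
[(0,0)] end (terminal -1, X#2); searched (2,0) to 10
suppose O passes — search the same position with X to move:
pass> [(2,0)] X move#1: h0:-1:-1/(1,0), h0:-2:+1/(0,0)*
pass> [(0,0)] end (terminal -1, O#2); searched (2,0) to 10
for O: play +1, pass -1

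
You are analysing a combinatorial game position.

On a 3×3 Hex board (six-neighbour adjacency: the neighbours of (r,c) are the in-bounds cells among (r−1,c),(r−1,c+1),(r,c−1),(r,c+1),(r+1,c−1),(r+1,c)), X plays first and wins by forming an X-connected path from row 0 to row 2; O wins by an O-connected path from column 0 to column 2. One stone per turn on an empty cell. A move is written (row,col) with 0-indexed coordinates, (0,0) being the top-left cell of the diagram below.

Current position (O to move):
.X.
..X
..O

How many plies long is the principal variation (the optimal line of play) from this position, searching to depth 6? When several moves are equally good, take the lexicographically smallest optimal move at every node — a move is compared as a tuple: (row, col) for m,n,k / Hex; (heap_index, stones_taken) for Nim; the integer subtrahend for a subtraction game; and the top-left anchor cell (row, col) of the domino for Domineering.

PV length from [.X./..X/..O]: 5 plies

p1 O@[.X./..X/..O]: (0,0)[OX./..X/..O]-1 (0,2)[.XO/..X/..O]-1 (1,0)[.X./O.X/..O]-1 (1,1)[.X./.OX/..O]+1* (2,0)[.X./..X/O.O]-1 (2,1)[.X./..X/.OO]-1
p2 X@[.X./.OX/..O]: (0,0)[XX./.OX/..O]-1* (0,2)[.XX/.OX/..O]-1 (1,0)[.X./XOX/..O]-1 (2,0)[.X./.OX/X.O]-1 (2,1)[.X./.OX/.XO]-1
p3 O@[XX./.OX/..O]: (0,2)[XXO/.OX/..O]+1* (1,0)[XX./OOX/..O]+1 (2,0)[XX./.OX/O.O]+1 (2,1)[XX./.OX/.OO]+1
p4 X@[XXO/.OX/..O]: (1,0)[XXO/XOX/..O]-1* (2,0)[XXO/.OX/X.O]-1 (2,1)[XXO/.OX/.XO]-1
p5 O@[XXO/XOX/..O]: (2,0)[XXO/XOX/O.O]+1* (2,1)[XXO/XOX/.OO]-1
p6 X@[XXO/XOX/O.O] terminal -1; root [.X./..X/..O] d6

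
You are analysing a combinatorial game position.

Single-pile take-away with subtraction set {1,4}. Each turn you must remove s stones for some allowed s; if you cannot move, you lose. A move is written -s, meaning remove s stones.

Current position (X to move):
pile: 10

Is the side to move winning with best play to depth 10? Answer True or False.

X winning at [10]: False

ply 1, X at 10 | -1=-1→9*; -4=-1→6
ply 2, O at 9 | -1=-1→8; -4=+1→5*
ply 3, X at 5 | -1=-1→4*; -4=-1→1
ply 4, O at 4 | -1=-1→3; -4=+1→0*
ply 5: 0 is terminal -1 (X); from 10 depth 10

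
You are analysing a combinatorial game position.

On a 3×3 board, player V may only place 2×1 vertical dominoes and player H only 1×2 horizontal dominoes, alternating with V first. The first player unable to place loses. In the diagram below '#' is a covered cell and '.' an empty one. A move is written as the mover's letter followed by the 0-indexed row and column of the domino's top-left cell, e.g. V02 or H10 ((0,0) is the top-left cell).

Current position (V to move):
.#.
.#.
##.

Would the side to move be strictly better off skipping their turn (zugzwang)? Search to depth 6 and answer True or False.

ply 1, V at .#./.#./##. | V00=+1→##./##./##.*; V02=+1→.##/.##/##.; V12=+1→.#./.##/###
ply 2: ##./##./##. is terminal -1 (H); from .#./.#./##. depth 6
if V skipped the turn, H would face:
~ ply 1: .#./.#./##. is terminal -1 (H); from .#./.#./##. depth 6
compare (V): move=+1 vs pass=+1

zugzwang(.#./.#./##., V) = False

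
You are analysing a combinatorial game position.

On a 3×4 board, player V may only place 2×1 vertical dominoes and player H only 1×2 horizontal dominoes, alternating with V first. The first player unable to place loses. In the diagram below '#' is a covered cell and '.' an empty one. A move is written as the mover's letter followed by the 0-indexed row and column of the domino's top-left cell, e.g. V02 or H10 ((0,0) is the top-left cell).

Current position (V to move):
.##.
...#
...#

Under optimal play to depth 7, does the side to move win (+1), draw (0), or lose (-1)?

value(.##./...#/...#, V) = +1

[.##./...#/...#] V move#1: V00:-1/###./#..#/...#, V10:-1/.##./#..#/#..#, V11:+1/.##./.#.#/.#.#*, V12:-1/.##./..##/..##
[.##./.#.#/.#.#] end (terminal -1, H#2); searched .##./...#/...# to 7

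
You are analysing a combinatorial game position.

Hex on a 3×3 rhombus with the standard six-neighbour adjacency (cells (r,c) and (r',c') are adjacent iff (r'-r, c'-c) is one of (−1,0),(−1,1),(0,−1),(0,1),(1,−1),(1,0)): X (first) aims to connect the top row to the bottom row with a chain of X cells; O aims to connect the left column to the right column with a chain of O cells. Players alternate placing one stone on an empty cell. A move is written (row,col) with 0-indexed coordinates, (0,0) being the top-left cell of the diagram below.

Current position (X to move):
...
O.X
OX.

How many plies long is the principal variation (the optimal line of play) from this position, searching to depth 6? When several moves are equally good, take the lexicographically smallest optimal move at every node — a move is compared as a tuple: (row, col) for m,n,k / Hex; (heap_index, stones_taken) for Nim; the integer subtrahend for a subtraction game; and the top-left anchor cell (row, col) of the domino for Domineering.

ply 1, X at .../O.X/OX. | (0,0)=-1→X../O.X/OX.; (0,1)=+1→.X./O.X/OX.*; (0,2)=+1→..X/O.X/OX.; (1,1)=+1→.../OXX/OX.; (2,2)=-1→.../O.X/OXX
ply 2, O at .X./O.X/OX. | (0,0)=-1→OX./O.X/OX.*; (0,2)=-1→.XO/O.X/OX.; (1,1)=-1→.X./OOX/OX.; (2,2)=-1→.X./O.X/OXO
ply 3, X at OX./O.X/OX. | (0,2)=+1→OXX/O.X/OX.*; (1,1)=+1→OX./OXX/OX.; (2,2)=+1→OX./O.X/OXX
ply 4: OXX/O.X/OX. is terminal -1 (O); from .../O.X/OX. depth 6

PV length from [.../O.X/OX.]: 3 plies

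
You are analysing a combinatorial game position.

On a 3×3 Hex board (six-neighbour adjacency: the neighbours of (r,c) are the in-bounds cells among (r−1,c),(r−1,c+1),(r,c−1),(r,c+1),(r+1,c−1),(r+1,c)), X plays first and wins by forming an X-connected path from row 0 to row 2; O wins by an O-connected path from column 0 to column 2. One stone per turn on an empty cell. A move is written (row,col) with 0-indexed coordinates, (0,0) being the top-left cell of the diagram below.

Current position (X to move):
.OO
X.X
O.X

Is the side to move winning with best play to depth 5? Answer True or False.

X winning at [.OO/X.X/O.X]: False

[.OO/X.X/O.X] X move#1: (0,0):-1/XOO/X.X/O.X*, (1,1):-1/.OO/XXX/O.X, (2,1):-1/.OO/X.X/OXX
[XOO/X.X/O.X] O move#2: (1,1):+1/XOO/XOX/O.X*, (2,1):-1/XOO/X.X/OOX
[XOO/XOX/O.X] end (terminal -1, X#3); searched .OO/X.X/O.X to 5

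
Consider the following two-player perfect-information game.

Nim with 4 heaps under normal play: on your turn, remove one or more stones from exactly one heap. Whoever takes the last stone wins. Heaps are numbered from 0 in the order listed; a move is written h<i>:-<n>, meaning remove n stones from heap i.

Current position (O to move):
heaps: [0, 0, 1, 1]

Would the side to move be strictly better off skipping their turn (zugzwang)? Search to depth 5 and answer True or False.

p1 O@[(0,0,1,1)]: h2:-1[(0,0,0,1)]-1* h3:-1[(0,0,1,0)]-1
p2 X@[(0,0,0,1)]: h3:-1[(0,0,0,0)]+1*
p3 O@[(0,0,0,0)] terminal -1; root [(0,0,1,1)] d5
suppose O passes — search the same position with X to move:
pass> p1 X@[(0,0,1,1)]: h2:-1[(0,0,0,1)]-1* h3:-1[(0,0,1,0)]-1
pass> p2 O@[(0,0,0,1)]: h3:-1[(0,0,0,0)]+1*
pass> p3 X@[(0,0,0,0)] terminal -1; root [(0,0,1,1)] d5
for O: play -1, pass +1

zugzwang((0,0,1,1), O) = True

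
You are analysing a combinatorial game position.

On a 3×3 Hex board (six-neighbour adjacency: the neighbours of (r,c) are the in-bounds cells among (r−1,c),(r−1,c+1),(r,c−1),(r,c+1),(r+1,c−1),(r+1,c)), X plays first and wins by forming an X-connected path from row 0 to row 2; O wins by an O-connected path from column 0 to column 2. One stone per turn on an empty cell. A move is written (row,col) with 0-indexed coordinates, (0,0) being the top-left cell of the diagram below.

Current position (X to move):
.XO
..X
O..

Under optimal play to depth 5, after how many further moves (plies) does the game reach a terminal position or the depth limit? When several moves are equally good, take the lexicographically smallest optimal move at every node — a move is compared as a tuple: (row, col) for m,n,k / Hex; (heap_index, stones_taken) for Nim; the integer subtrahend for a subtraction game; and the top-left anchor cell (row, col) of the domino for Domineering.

p1 X@[.XO/..X/O..]: (0,0)[XXO/..X/O..]-1 (1,0)[.XO/X.X/O..]-1 (1,1)[.XO/.XX/O..]+1* (2,1)[.XO/..X/OX.]-1 (2,2)[.XO/..X/O.X]-1
p2 O@[.XO/.XX/O..]: (0,0)[OXO/.XX/O..]-1* (1,0)[.XO/OXX/O..]-1 (2,1)[.XO/.XX/OO.]-1 (2,2)[.XO/.XX/O.O]-1
p3 X@[OXO/.XX/O..]: (1,0)[OXO/XXX/O..]+1* (2,1)[OXO/.XX/OX.]+1 (2,2)[OXO/.XX/O.X]+1
p4 O@[OXO/XXX/O..]: (2,1)[OXO/XXX/OO.]-1* (2,2)[OXO/XXX/O.O]-1
p5 X@[OXO/XXX/OO.]: (2,2)[OXO/XXX/OOX]+1*
p6 O@[OXO/XXX/OOX] terminal -1; root [.XO/..X/O..] d5

PV length from [.XO/..X/O..]: 5 plies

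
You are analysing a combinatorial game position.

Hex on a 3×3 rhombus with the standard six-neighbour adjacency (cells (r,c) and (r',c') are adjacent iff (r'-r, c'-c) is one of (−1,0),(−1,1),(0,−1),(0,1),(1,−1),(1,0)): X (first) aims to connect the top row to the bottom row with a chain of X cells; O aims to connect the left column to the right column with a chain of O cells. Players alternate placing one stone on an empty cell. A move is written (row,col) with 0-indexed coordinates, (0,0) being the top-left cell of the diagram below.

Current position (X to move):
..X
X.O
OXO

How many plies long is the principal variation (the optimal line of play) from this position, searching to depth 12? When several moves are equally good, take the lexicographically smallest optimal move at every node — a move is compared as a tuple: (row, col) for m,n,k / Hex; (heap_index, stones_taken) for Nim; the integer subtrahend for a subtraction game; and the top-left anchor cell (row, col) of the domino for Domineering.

[..X/X.O/OXO] X move#1: (0,0):-1/X.X/X.O/OXO, (0,1):-1/.XX/X.O/OXO, (1,1):+1/..X/XXO/OXO*
[..X/XXO/OXO] end (terminal -1, O#2); searched ..X/X.O/OXO to 12

PV length from [..X/X.O/OXO]: 1 ply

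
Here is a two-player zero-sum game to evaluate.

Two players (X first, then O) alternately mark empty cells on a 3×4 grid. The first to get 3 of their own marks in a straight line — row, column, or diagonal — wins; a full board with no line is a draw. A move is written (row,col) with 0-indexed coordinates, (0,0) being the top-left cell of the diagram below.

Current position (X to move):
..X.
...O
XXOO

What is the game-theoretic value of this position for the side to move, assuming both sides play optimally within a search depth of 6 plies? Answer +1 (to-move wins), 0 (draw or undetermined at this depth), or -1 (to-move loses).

p1 X@[..X./...O/XXOO]: (0,0)[X.X./...O/XXOO]-1 (0,1)[.XX./...O/XXOO]-1 (0,3)[..XX/...O/XXOO]+1* (1,0)[..X./X..O/XXOO]-1 (1,1)[..X./.X.O/XXOO]+1 (1,2)[..X./..XO/XXOO]-1
p2 O@[..XX/...O/XXOO]: (0,0)[O.XX/...O/XXOO]-1* (0,1)[.OXX/...O/XXOO]-1 (1,0)[..XX/O..O/XXOO]-1 (1,1)[..XX/.O.O/XXOO]-1 (1,2)[..XX/..OO/XXOO]-1
p3 X@[O.XX/...O/XXOO]: (0,1)[OXXX/...O/XXOO]+1* (1,0)[O.XX/X..O/XXOO]-1 (1,1)[O.XX/.X.O/XXOO]+1 (1,2)[O.XX/..XO/XXOO]+1
p4 O@[OXXX/...O/XXOO] terminal -1; root [..X./...O/XXOO] d6

value(..X./...O/XXOO, X) = +1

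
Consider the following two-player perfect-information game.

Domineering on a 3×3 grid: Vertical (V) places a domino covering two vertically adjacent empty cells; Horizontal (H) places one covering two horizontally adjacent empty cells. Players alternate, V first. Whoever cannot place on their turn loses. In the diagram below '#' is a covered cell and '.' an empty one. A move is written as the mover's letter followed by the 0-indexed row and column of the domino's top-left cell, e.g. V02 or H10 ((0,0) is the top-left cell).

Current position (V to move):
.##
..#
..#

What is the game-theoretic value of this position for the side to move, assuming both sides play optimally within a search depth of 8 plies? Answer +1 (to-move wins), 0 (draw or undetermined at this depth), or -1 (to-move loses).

[.##/..#/..#] V move#1: V00:-1/###/#.#/..#, V10:+1/.##/#.#/#.#*, V11:+1/.##/.##/.##
[.##/#.#/#.#] end (terminal -1, H#2); searched .##/..#/..# to 8

value(.##/..#/..#, V) = +1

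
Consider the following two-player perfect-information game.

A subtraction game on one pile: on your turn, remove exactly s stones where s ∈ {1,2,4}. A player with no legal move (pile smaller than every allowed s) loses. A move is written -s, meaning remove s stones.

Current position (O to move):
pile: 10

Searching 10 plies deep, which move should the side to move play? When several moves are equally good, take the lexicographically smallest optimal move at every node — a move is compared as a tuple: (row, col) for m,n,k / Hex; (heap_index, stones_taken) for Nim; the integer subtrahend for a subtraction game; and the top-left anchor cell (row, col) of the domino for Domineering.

O's best at [10]: -1

p1 O@[10]: -1[9]+1* -2[8]-1 -4[6]+1
p2 X@[9]: -1[8]-1* -2[7]-1 -4[5]-1
p3 O@[8]: -1[7]-1 -2[6]+1* -4[4]-1
p4 X@[6]: -1[5]-1* -2[4]-1 -4[2]-1
p5 O@[5]: -1[4]-1 -2[3]+1* -4[1]-1
p6 X@[3]: -1[2]-1* -2[1]-1
p7 O@[2]: -1[1]-1 -2[0]+1*
p8 X@[0] terminal -1; root [10] d10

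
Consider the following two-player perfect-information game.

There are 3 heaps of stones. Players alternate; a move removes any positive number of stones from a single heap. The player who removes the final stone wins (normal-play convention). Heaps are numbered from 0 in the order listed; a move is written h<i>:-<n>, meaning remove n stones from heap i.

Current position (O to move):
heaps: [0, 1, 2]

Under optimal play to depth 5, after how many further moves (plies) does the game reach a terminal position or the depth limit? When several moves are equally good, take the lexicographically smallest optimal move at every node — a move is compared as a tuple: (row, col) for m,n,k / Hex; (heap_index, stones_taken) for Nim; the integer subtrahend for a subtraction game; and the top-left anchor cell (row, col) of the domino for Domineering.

PV length from [(0,1,2)]: 3 plies

p1 O@[(0,1,2)]: h1:-1[(0,0,2)]-1 h2:-1[(0,1,1)]+1* h2:-2[(0,1,0)]-1
p2 X@[(0,1,1)]: h1:-1[(0,0,1)]-1* h2:-1[(0,1,0)]-1
p3 O@[(0,0,1)]: h2:-1[(0,0,0)]+1*
p4 X@[(0,0,0)] terminal -1; root [(0,1,2)] d5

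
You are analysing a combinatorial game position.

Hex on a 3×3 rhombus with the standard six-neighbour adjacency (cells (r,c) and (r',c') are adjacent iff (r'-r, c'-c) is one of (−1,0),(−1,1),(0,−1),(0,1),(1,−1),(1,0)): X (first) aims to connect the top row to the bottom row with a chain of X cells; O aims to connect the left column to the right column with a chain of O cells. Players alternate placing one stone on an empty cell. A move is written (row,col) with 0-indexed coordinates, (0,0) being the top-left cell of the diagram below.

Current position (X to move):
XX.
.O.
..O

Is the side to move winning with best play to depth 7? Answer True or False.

X winning at [XX./.O./..O]: False

ply 1, X at XX./.O./..O | (0,2)=-1→XXX/.O./..O*; (1,0)=-1→XX./XO./..O; (1,2)=-1→XX./.OX/..O; (2,0)=-1→XX./.O./X.O; (2,1)=-1→XX./.O./.XO
ply 2, O at XXX/.O./..O | (1,0)=+1→XXX/OO./..O*; (1,2)=+1→XXX/.OO/..O; (2,0)=+1→XXX/.O./O.O; (2,1)=+1→XXX/.O./.OO
ply 3, X at XXX/OO./..O | (1,2)=-1→XXX/OOX/..O*; (2,0)=-1→XXX/OO./X.O; (2,1)=-1→XXX/OO./.XO
ply 4, O at XXX/OOX/..O | (2,0)=-1→XXX/OOX/O.O; (2,1)=+1→XXX/OOX/.OO*
ply 5: XXX/OOX/.OO is terminal -1 (X); from XX./.O./..O depth 7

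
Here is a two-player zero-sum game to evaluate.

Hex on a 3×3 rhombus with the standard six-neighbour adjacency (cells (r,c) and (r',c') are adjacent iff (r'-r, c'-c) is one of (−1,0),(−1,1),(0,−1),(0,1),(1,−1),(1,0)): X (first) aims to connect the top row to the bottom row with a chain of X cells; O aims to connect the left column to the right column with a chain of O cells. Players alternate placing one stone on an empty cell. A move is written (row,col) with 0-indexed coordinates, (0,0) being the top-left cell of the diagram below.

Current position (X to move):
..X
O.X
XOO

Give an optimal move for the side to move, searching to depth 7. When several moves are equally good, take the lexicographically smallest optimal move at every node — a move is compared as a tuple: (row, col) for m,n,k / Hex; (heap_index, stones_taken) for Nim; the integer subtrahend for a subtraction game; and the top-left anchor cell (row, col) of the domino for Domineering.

[..X/O.X/XOO] X move#1: (0,0):-1/X.X/O.X/XOO, (0,1):-1/.XX/O.X/XOO, (1,1):+1/..X/OXX/XOO*
[..X/OXX/XOO] end (terminal -1, O#2); searched ..X/O.X/XOO to 7

X's best at [..X/O.X/XOO]: (1,1)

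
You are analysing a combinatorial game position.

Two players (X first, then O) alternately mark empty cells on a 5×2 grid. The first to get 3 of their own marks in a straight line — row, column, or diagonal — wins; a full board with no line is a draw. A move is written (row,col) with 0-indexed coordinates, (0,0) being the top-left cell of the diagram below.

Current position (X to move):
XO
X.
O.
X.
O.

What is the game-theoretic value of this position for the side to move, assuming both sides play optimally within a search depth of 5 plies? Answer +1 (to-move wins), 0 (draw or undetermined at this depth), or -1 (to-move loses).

value(XO/X./O./X./O., X) = 0

[XO/X./O./X./O.] X move#1: (1,1):+0/XO/XX/O./X./O.*, (2,1):+0/XO/X./OX/X./O., (3,1):+0/XO/X./O./XX/O., (4,1):+0/XO/X./O./X./OX
[XO/XX/O./X./O.] O move#2: (2,1):+0/XO/XX/OO/X./O.*, (3,1):+0/XO/XX/O./XO/O., (4,1):+0/XO/XX/O./X./OO
[XO/XX/OO/X./O.] X move#3: (3,1):+0/XO/XX/OO/XX/O.*, (4,1):+0/XO/XX/OO/X./OX
[XO/XX/OO/XX/O.] O move#4: (4,1):+0/XO/XX/OO/XX/OO*
[XO/XX/OO/XX/OO] end (terminal +0, X#5); searched XO/X./O./X./O. to 5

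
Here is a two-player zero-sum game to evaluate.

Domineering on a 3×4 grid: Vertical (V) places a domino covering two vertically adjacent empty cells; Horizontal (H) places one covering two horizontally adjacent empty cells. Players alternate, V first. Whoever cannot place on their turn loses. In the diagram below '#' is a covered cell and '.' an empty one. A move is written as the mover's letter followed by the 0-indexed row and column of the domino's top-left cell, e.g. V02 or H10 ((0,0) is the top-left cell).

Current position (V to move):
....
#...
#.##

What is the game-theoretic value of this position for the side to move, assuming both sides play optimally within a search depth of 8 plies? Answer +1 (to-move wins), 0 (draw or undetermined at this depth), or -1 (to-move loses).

p1 V@[..../#.../#.##]: V01[.#../##../#.##]-1 V02[..#./#.#./#.##]+1* V03[...#/#..#/#.##]-1 V11[..../##../####]-1
p2 H@[..#./#.#./#.##]: H00[###./#.#./#.##]-1*
p3 V@[###./#.#./#.##]: V03[####/#.##/#.##]+1* V11[###./###./####]+1
p4 H@[####/#.##/#.##] terminal -1; root [..../#.../#.##] d8

value(..../#.../#.##, V) = +1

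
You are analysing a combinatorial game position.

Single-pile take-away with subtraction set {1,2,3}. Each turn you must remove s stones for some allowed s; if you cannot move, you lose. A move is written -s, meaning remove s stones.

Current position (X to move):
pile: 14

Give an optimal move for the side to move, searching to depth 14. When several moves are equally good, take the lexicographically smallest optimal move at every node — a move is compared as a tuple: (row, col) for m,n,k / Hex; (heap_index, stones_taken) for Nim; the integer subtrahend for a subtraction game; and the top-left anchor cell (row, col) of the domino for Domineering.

X's best at [14]: -2

ply 1, X at 14 | -1=-1→13; -2=+1→12*; -3=-1→11
ply 2, O at 12 | -1=-1→11*; -2=-1→10; -3=-1→9
ply 3, X at 11 | -1=-1→10; -2=-1→9; -3=+1→8*
ply 4, O at 8 | -1=-1→7*; -2=-1→6; -3=-1→5
ply 5, X at 7 | -1=-1→6; -2=-1→5; -3=+1→4*
ply 6, O at 4 | -1=-1→3*; -2=-1→2; -3=-1→1
ply 7, X at 3 | -1=-1→2; -2=-1→1; -3=+1→0*
ply 8: 0 is terminal -1 (O); from 14 depth 14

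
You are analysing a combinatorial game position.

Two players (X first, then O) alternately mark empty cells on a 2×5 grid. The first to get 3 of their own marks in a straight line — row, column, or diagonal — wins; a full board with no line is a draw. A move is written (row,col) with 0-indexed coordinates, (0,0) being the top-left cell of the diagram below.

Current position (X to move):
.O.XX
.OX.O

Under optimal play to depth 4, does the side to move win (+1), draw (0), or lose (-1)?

value(.O.XX/.OX.O, X) = +1

[.O.XX/.OX.O] X move#1: (0,0):+0/XO.XX/.OX.O, (0,2):+1/.OXXX/.OX.O*, (1,0):+0/.O.XX/XOX.O, (1,3):+0/.O.XX/.OXXO
[.OXXX/.OX.O] end (terminal -1, O#2); searched .O.XX/.OX.O to 4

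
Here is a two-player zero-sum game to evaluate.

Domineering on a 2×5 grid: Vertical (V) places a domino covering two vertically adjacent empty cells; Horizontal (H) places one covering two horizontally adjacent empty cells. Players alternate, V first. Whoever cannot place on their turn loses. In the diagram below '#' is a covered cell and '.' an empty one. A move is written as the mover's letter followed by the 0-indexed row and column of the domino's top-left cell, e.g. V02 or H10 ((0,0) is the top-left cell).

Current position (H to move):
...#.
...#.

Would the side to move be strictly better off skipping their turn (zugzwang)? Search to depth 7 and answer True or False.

zugzwang(...#./...#., H) = False

ply 1, H at ...#./...#. | H00=-1→##.#./...#.*; H01=-1→.###./...#.; H10=-1→...#./##.#.; H11=-1→...#./.###.
ply 2, V at ##.#./...#. | V02=+1→####./..##.*; V04=-1→##.##/...##
ply 3, H at ####./..##. | H10=-1→####./####.*
ply 4, V at ####./####. | V04=+1→#####/#####*
ply 5: #####/##### is terminal -1 (H); from ...#./...#. depth 7
if H skipped the turn, V would face:
~ ply 1, V at ...#./...#. | V00=-1→#..#./#..#.; V01=+1→.#.#./.#.#.*; V02=-1→..##./..##.; V04=-1→...##/...##
~ ply 2: .#.#./.#.#. is terminal -1 (H); from ...#./...#. depth 7
compare (H): move=-1 vs pass=-1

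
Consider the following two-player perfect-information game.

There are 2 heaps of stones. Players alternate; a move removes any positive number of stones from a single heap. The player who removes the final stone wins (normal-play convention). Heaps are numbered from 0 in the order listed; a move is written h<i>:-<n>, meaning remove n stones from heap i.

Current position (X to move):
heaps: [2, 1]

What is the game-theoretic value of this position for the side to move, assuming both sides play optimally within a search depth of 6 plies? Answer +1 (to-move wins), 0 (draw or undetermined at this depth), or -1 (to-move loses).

ply 1, X at (2,1) | h0:-1=+1→(1,1)*; h0:-2=-1→(0,1); h1:-1=-1→(2,0)
ply 2, O at (1,1) | h0:-1=-1→(0,1)*; h1:-1=-1→(1,0)
ply 3, X at (0,1) | h1:-1=+1→(0,0)*
ply 4: (0,0) is terminal -1 (O); from (2,1) depth 6

value((2,1), X) = +1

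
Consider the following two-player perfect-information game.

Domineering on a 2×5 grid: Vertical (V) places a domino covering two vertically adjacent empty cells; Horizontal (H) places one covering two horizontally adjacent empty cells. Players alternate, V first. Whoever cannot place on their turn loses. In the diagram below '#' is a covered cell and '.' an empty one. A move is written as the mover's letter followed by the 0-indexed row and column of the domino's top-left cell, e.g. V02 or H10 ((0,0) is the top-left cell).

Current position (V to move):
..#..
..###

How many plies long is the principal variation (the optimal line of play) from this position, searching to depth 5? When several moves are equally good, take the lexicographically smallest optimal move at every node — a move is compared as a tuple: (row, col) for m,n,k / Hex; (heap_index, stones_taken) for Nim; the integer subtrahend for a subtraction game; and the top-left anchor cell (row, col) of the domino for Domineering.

PV length from [..#../..###]: 3 plies

ply 1, V at ..#../..### | V00=+1→#.#../#.###*; V01=+1→.##../.####
ply 2, H at #.#../#.### | H03=-1→#.###/#.###*
ply 3, V at #.###/#.### | V01=+1→#####/#####*
ply 4: #####/##### is terminal -1 (H); from ..#../..### depth 5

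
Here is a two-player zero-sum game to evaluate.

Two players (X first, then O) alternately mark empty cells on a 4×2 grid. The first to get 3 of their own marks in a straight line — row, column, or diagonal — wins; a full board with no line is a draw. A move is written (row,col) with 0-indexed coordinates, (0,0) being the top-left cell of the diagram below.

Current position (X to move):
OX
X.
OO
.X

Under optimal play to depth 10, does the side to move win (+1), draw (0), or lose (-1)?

p1 X@[OX/X./OO/.X]: (1,1)[OX/XX/OO/.X]+0* (3,0)[OX/X./OO/XX]+0
p2 O@[OX/XX/OO/.X]: (3,0)[OX/XX/OO/OX]+0*
p3 X@[OX/XX/OO/OX] terminal +0; root [OX/X./OO/.X] d10

value(OX/X./OO/.X, X) = 0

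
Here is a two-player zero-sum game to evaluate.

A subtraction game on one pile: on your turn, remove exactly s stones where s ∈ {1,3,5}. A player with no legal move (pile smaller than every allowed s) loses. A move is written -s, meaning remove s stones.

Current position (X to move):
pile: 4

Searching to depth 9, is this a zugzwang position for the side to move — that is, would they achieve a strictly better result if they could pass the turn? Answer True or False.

p1 X@[4]: -1[3]-1* -3[1]-1
p2 O@[3]: -1[2]+1* -3[0]+1
p3 X@[2]: -1[1]-1*
p4 O@[1]: -1[0]+1*
p5 X@[0] terminal -1; root [4] d9
if X skipped the turn, O would face:
~ p1 O@[4]: -1[3]-1* -3[1]-1
~ p2 X@[3]: -1[2]+1* -3[0]+1
~ p3 O@[2]: -1[1]-1*
~ p4 X@[1]: -1[0]+1*
~ p5 O@[0] terminal -1; root [4] d9
compare (X): move=-1 vs pass=+1

zugzwang(4, X) = True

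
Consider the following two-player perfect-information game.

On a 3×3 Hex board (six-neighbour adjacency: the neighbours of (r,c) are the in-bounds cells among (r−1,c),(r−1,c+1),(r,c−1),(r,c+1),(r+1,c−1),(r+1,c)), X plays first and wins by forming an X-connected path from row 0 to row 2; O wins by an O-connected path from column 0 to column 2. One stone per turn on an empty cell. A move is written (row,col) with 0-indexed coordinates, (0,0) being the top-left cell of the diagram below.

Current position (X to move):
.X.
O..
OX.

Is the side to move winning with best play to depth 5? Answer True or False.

X winning at [.X./O../OX.]: True

ply 1, X at .X./O../OX. | (0,0)=-1→XX./O../OX.; (0,2)=+1→.XX/O../OX.*; (1,1)=+1→.X./OX./OX.; (1,2)=+1→.X./O.X/OX.; (2,2)=-1→.X./O../OXX
ply 2, O at .XX/O../OX. | (0,0)=-1→OXX/O../OX.*; (1,1)=-1→.XX/OO./OX.; (1,2)=-1→.XX/O.O/OX.; (2,2)=-1→.XX/O../OXO
ply 3, X at OXX/O../OX. | (1,1)=+1→OXX/OX./OX.*; (1,2)=+1→OXX/O.X/OX.; (2,2)=+1→OXX/O../OXX
ply 4: OXX/OX./OX. is terminal -1 (O); from .X./O../OX. depth 5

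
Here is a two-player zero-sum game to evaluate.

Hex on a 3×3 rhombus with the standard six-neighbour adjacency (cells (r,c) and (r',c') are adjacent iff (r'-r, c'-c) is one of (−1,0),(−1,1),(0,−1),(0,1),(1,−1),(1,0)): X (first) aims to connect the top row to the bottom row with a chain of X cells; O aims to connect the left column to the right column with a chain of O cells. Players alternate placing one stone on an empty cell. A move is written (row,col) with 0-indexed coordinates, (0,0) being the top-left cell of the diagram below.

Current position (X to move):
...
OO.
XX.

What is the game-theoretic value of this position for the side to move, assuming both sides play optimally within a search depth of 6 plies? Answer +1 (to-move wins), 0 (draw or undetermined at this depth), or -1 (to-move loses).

value(.../OO./XX., X) = -1

[.../OO./XX.] X move#1: (0,0):-1/X../OO./XX.*, (0,1):-1/.X./OO./XX., (0,2):-1/..X/OO./XX., (1,2):-1/.../OOX/XX., (2,2):-1/.../OO./XXX
[X../OO./XX.] O move#2: (0,1):+1/XO./OO./XX.*, (0,2):+1/X.O/OO./XX., (1,2):+1/X../OOO/XX., (2,2):+1/X../OO./XXO
[XO./OO./XX.] X move#3: (0,2):-1/XOX/OO./XX.*, (1,2):-1/XO./OOX/XX., (2,2):-1/XO./OO./XXX
[XOX/OO./XX.] O move#4: (1,2):+1/XOX/OOO/XX.*, (2,2):-1/XOX/OO./XXO
[XOX/OOO/XX.] end (terminal -1, X#5); searched .../OO./XX. to 6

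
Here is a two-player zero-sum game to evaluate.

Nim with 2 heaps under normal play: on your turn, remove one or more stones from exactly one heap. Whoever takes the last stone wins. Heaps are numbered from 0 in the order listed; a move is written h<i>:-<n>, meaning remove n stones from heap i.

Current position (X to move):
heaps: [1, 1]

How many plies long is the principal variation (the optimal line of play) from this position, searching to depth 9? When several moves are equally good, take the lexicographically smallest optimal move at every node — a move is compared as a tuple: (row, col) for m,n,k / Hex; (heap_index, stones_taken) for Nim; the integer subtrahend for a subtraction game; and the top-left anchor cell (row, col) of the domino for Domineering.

p1 X@[(1,1)]: h0:-1[(0,1)]-1* h1:-1[(1,0)]-1
p2 O@[(0,1)]: h1:-1[(0,0)]+1*
p3 X@[(0,0)] terminal -1; root [(1,1)] d9

PV length from [(1,1)]: 2 plies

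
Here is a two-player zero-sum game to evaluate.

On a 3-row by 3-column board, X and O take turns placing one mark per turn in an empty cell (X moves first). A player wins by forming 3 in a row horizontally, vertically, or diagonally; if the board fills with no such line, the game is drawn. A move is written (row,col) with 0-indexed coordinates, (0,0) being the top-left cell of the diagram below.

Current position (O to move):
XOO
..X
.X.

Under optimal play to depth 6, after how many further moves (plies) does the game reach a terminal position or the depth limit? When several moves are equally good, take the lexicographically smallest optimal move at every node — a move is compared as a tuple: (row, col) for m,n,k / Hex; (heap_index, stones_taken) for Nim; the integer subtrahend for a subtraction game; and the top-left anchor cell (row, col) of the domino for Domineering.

ply 1, O at XOO/..X/.X. | (1,0)=-1→XOO/O.X/.X.*; (1,1)=-1→XOO/.OX/.X.; (2,0)=-1→XOO/..X/OX.; (2,2)=-1→XOO/..X/.XO
ply 2, X at XOO/O.X/.X. | (1,1)=+0→XOO/OXX/.X.; (2,0)=+0→XOO/O.X/XX.; (2,2)=+1→XOO/O.X/.XX*
ply 3, O at XOO/O.X/.XX | (1,1)=-1→XOO/OOX/.XX*; (2,0)=-1→XOO/O.X/OXX
ply 4, X at XOO/OOX/.XX | (2,0)=+1→XOO/OOX/XXX*
ply 5: XOO/OOX/XXX is terminal -1 (O); from XOO/..X/.X. depth 6

PV length from [XOO/..X/.X.]: 4 plies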